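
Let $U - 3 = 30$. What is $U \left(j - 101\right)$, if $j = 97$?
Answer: $-132$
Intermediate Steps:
$U = 33$ ($U = 3 + 30 = 33$)
$U \left(j - 101\right) = 33 \left(97 - 101\right) = 33 \left(-4\right) = -132$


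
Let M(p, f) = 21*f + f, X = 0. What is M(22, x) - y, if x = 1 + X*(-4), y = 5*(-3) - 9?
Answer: 46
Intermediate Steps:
y = -24 (y = -15 - 9 = -24)
x = 1 (x = 1 + 0*(-4) = 1 + 0 = 1)
M(p, f) = 22*f
M(22, x) - y = 22*1 - 1*(-24) = 22 + 24 = 46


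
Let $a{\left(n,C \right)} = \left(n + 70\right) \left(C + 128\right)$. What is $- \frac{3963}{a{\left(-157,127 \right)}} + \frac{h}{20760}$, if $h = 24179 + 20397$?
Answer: $\frac{991843}{426445} \approx 2.3258$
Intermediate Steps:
$h = 44576$
$a{\left(n,C \right)} = \left(70 + n\right) \left(128 + C\right)$
$- \frac{3963}{a{\left(-157,127 \right)}} + \frac{h}{20760} = - \frac{3963}{8960 + 70 \cdot 127 + 128 \left(-157\right) + 127 \left(-157\right)} + \frac{44576}{20760} = - \frac{3963}{8960 + 8890 - 20096 - 19939} + 44576 \cdot \frac{1}{20760} = - \frac{3963}{-22185} + \frac{5572}{2595} = \left(-3963\right) \left(- \frac{1}{22185}\right) + \frac{5572}{2595} = \frac{1321}{7395} + \frac{5572}{2595} = \frac{991843}{426445}$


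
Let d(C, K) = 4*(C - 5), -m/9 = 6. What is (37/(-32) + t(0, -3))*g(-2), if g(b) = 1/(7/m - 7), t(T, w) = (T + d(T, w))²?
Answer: -344601/6160 ≈ -55.942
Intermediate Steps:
m = -54 (m = -9*6 = -54)
d(C, K) = -20 + 4*C (d(C, K) = 4*(-5 + C) = -20 + 4*C)
t(T, w) = (-20 + 5*T)² (t(T, w) = (T + (-20 + 4*T))² = (-20 + 5*T)²)
g(b) = -54/385 (g(b) = 1/(7/(-54) - 7) = 1/(7*(-1/54) - 7) = 1/(-7/54 - 7) = 1/(-385/54) = -54/385)
(37/(-32) + t(0, -3))*g(-2) = (37/(-32) + 25*(-4 + 0)²)*(-54/385) = (37*(-1/32) + 25*(-4)²)*(-54/385) = (-37/32 + 25*16)*(-54/385) = (-37/32 + 400)*(-54/385) = (12763/32)*(-54/385) = -344601/6160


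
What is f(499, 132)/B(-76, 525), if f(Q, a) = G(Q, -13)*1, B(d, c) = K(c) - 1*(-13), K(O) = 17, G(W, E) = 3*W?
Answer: 499/10 ≈ 49.900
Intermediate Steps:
B(d, c) = 30 (B(d, c) = 17 - 1*(-13) = 17 + 13 = 30)
f(Q, a) = 3*Q (f(Q, a) = (3*Q)*1 = 3*Q)
f(499, 132)/B(-76, 525) = (3*499)/30 = 1497*(1/30) = 499/10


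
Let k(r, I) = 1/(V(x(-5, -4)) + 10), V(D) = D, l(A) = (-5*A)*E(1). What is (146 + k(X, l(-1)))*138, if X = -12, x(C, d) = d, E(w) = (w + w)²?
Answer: 20171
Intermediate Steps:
E(w) = 4*w² (E(w) = (2*w)² = 4*w²)
l(A) = -20*A (l(A) = (-5*A)*(4*1²) = (-5*A)*(4*1) = -5*A*4 = -20*A)
k(r, I) = ⅙ (k(r, I) = 1/(-4 + 10) = 1/6 = ⅙)
(146 + k(X, l(-1)))*138 = (146 + ⅙)*138 = (877/6)*138 = 20171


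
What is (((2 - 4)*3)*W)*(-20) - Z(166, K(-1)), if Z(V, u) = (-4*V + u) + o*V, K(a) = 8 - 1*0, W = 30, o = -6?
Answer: 5252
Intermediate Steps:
K(a) = 8 (K(a) = 8 + 0 = 8)
Z(V, u) = u - 10*V (Z(V, u) = (-4*V + u) - 6*V = (u - 4*V) - 6*V = u - 10*V)
(((2 - 4)*3)*W)*(-20) - Z(166, K(-1)) = (((2 - 4)*3)*30)*(-20) - (8 - 10*166) = (-2*3*30)*(-20) - (8 - 1660) = -6*30*(-20) - 1*(-1652) = -180*(-20) + 1652 = 3600 + 1652 = 5252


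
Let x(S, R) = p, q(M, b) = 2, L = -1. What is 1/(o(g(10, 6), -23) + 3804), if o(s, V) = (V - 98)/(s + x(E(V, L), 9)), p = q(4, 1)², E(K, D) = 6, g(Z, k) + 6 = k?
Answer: 4/15095 ≈ 0.00026499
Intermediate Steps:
g(Z, k) = -6 + k
p = 4 (p = 2² = 4)
x(S, R) = 4
o(s, V) = (-98 + V)/(4 + s) (o(s, V) = (V - 98)/(s + 4) = (-98 + V)/(4 + s))
1/(o(g(10, 6), -23) + 3804) = 1/((-98 - 23)/(4 + (-6 + 6)) + 3804) = 1/(-121/(4 + 0) + 3804) = 1/(-121/4 + 3804) = 1/(15095/4) = 4/15095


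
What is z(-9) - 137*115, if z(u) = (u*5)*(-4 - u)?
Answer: -15980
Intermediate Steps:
z(u) = 5*u*(-4 - u) (z(u) = (5*u)*(-4 - u) = 5*u*(-4 - u))
z(-9) - 137*115 = -5*(-9)*(4 - 9) - 137*115 = -5*(-9)*(-5) - 15755 = -225 - 15755 = -15980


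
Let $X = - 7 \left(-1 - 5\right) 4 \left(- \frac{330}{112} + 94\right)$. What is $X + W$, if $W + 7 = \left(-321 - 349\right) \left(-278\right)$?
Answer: $201550$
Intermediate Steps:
$X = 15297$ ($X = \left(-7\right) \left(-6\right) 4 \left(\left(-330\right) \frac{1}{112} + 94\right) = 42 \cdot 4 \left(- \frac{165}{56} + 94\right) = 168 \cdot \frac{5099}{56} = 15297$)
$W = 186253$ ($W = -7 + \left(-321 - 349\right) \left(-278\right) = -7 - -186260 = -7 + 186260 = 186253$)
$X + W = 15297 + 186253 = 201550$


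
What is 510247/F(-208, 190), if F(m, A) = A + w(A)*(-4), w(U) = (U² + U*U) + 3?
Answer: -510247/288622 ≈ -1.7679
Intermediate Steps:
w(U) = 3 + 2*U² (w(U) = (U² + U²) + 3 = 2*U² + 3 = 3 + 2*U²)
F(m, A) = -12 + A - 8*A² (F(m, A) = A + (3 + 2*A²)*(-4) = A + (-12 - 8*A²) = -12 + A - 8*A²)
510247/F(-208, 190) = 510247/(-12 + 190 - 8*190²) = 510247/(-12 + 190 - 8*36100) = 510247/(-12 + 190 - 288800) = 510247/(-288622) = 510247*(-1/288622) = -510247/288622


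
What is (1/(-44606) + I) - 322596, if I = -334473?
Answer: -29309219815/44606 ≈ -6.5707e+5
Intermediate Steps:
(1/(-44606) + I) - 322596 = (1/(-44606) - 334473) - 322596 = (-1/44606 - 334473) - 322596 = -14919502639/44606 - 322596 = -29309219815/44606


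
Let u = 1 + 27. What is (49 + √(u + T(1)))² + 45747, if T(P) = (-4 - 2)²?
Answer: 48996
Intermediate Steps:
T(P) = 36 (T(P) = (-6)² = 36)
u = 28
(49 + √(u + T(1)))² + 45747 = (49 + √(28 + 36))² + 45747 = (49 + √64)² + 45747 = (49 + 8)² + 45747 = 57² + 45747 = 3249 + 45747 = 48996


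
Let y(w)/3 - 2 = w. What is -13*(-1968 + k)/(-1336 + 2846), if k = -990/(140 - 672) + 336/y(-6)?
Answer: 6895733/401660 ≈ 17.168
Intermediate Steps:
y(w) = 6 + 3*w
k = -6953/266 (k = -990/(140 - 672) + 336/(6 + 3*(-6)) = -990/(-532) + 336/(6 - 18) = -990*(-1/532) + 336/(-12) = 495/266 + 336*(-1/12) = 495/266 - 28 = -6953/266 ≈ -26.139)
-13*(-1968 + k)/(-1336 + 2846) = -13*(-1968 - 6953/266)/(-1336 + 2846) = -(-6895733)/(266*1510) = -13*(-530441/401660) = 6895733/401660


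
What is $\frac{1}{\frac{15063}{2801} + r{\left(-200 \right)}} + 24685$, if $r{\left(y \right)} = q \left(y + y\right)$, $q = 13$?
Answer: $\frac{359170129044}{14550137} \approx 24685.0$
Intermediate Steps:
$r{\left(y \right)} = 26 y$ ($r{\left(y \right)} = 13 \left(y + y\right) = 13 \cdot 2 y = 26 y$)
$\frac{1}{\frac{15063}{2801} + r{\left(-200 \right)}} + 24685 = \frac{1}{\frac{15063}{2801} + 26 \left(-200\right)} + 24685 = \frac{1}{15063 \cdot \frac{1}{2801} - 5200} + 24685 = \frac{1}{\frac{15063}{2801} - 5200} + 24685 = \frac{1}{- \frac{14550137}{2801}} + 24685 = - \frac{2801}{14550137} + 24685 = \frac{359170129044}{14550137}$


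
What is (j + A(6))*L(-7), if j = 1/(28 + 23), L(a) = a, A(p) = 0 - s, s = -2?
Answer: -721/51 ≈ -14.137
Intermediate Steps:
A(p) = 2 (A(p) = 0 - 1*(-2) = 0 + 2 = 2)
j = 1/51 ≈ 0.019608
(j + A(6))*L(-7) = (1/51 + 2)*(-7) = (103/51)*(-7) = -721/51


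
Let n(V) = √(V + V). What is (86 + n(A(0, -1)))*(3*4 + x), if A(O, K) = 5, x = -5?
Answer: 602 + 7*√10 ≈ 624.14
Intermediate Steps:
n(V) = √2*√V (n(V) = √(2*V) = √2*√V)
(86 + n(A(0, -1)))*(3*4 + x) = (86 + √2*√5)*(3*4 - 5) = (86 + √10)*(12 - 5) = (86 + √10)*7 = 602 + 7*√10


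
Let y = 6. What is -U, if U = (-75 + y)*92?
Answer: 6348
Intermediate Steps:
U = -6348 (U = (-75 + 6)*92 = -69*92 = -6348)
-U = -1*(-6348) = 6348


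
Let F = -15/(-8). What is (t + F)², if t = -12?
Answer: 6561/64 ≈ 102.52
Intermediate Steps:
F = 15/8 (F = -15*(-⅛) = 15/8 ≈ 1.8750)
(t + F)² = (-12 + 15/8)² = (-81/8)² = 6561/64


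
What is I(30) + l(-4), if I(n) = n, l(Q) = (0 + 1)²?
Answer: 31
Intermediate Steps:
l(Q) = 1 (l(Q) = 1² = 1)
I(30) + l(-4) = 30 + 1 = 31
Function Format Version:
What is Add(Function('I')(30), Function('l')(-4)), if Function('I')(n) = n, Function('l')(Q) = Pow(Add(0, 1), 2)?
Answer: 31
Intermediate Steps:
Function('l')(Q) = 1 (Function('l')(Q) = Pow(1, 2) = 1)
Add(Function('I')(30), Function('l')(-4)) = Add(30, 1) = 31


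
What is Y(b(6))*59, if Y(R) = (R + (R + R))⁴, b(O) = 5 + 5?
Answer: 47790000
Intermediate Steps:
b(O) = 10
Y(R) = 81*R⁴ (Y(R) = (R + 2*R)⁴ = (3*R)⁴ = 81*R⁴)
Y(b(6))*59 = (81*10⁴)*59 = (81*10000)*59 = 810000*59 = 47790000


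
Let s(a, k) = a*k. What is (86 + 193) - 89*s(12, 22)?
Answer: -23217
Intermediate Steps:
(86 + 193) - 89*s(12, 22) = (86 + 193) - 1068*22 = 279 - 89*264 = 279 - 23496 = -23217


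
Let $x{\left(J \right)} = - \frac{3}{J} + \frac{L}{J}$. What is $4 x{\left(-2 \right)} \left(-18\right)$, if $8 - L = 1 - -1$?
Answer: $108$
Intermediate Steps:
$L = 6$ ($L = 8 - \left(1 - -1\right) = 8 - \left(1 + 1\right) = 8 - 2 = 6$)
$x{\left(J \right)} = \frac{3}{J}$ ($x{\left(J \right)} = - \frac{3}{J} + \frac{6}{J} = \frac{3}{J}$)
$4 x{\left(-2 \right)} \left(-18\right) = 4 \frac{3}{-2} \left(-18\right) = 4 \cdot 3 \left(- \frac{1}{2}\right) \left(-18\right) = 4 \left(- \frac{3}{2}\right) \left(-18\right) = \left(-6\right) \left(-18\right) = 108$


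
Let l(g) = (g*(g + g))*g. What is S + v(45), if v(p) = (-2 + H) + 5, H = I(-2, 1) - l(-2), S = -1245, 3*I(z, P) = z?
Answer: -3680/3 ≈ -1226.7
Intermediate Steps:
I(z, P) = z/3
l(g) = 2*g**3 (l(g) = (g*(2*g))*g = (2*g**2)*g = 2*g**3)
H = 46/3 (H = (1/3)*(-2) - 2*(-2)**3 = -2/3 - 2*(-8) = -2/3 - 1*(-16) = -2/3 + 16 = 46/3 ≈ 15.333)
v(p) = 55/3 (v(p) = (-2 + 46/3) + 5 = 40/3 + 5 = 55/3)
S + v(45) = -1245 + 55/3 = -3680/3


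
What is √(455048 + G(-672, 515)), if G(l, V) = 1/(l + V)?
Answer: √11216477995/157 ≈ 674.57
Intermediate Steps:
G(l, V) = 1/(V + l)
√(455048 + G(-672, 515)) = √(455048 + 1/(515 - 672)) = √(455048 + 1/(-157)) = √(455048 - 1/157) = √(71442535/157) = √11216477995/157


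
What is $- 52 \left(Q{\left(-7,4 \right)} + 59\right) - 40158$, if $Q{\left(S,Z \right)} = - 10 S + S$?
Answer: $-46502$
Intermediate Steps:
$Q{\left(S,Z \right)} = - 9 S$
$- 52 \left(Q{\left(-7,4 \right)} + 59\right) - 40158 = - 52 \left(\left(-9\right) \left(-7\right) + 59\right) - 40158 = - 52 \left(63 + 59\right) - 40158 = \left(-52\right) 122 - 40158 = -6344 - 40158 = -46502$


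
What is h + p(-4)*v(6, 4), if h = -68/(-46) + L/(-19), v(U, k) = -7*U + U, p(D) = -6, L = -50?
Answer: 96188/437 ≈ 220.11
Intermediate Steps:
v(U, k) = -6*U
h = 1796/437 (h = -68/(-46) - 50/(-19) = -68*(-1/46) - 50*(-1/19) = 34/23 + 50/19 = 1796/437 ≈ 4.1098)
h + p(-4)*v(6, 4) = 1796/437 - (-36)*6 = 1796/437 - 6*(-36) = 1796/437 + 216 = 96188/437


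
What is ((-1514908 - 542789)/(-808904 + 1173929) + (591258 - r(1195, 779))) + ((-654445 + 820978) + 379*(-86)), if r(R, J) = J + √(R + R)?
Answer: 88142874251/121675 - √2390 ≈ 7.2436e+5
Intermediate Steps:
r(R, J) = J + √2*√R (r(R, J) = J + √(2*R) = J + √2*√R)
((-1514908 - 542789)/(-808904 + 1173929) + (591258 - r(1195, 779))) + ((-654445 + 820978) + 379*(-86)) = ((-1514908 - 542789)/(-808904 + 1173929) + (591258 - (779 + √2*√1195))) + ((-654445 + 820978) + 379*(-86)) = (-2057697/365025 + (591258 - (779 + √2390))) + (166533 - 32594) = (-2057697*1/365025 + (591258 + (-779 - √2390))) + 133939 = (-685899/121675 + (590479 - √2390)) + 133939 = (71845846426/121675 - √2390) + 133939 = 88142874251/121675 - √2390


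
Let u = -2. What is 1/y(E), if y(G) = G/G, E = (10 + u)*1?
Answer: 1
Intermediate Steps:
E = 8 (E = (10 - 2)*1 = 8*1 = 8)
y(G) = 1
1/y(E) = 1/1 = 1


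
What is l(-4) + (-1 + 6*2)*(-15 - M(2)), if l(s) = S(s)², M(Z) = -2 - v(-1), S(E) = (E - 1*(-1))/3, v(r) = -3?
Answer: -175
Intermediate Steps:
S(E) = ⅓ + E/3 (S(E) = (E + 1)*(⅓) = (1 + E)*(⅓) = ⅓ + E/3)
M(Z) = 1 (M(Z) = -2 - 1*(-3) = -2 + 3 = 1)
l(s) = (⅓ + s/3)²
l(-4) + (-1 + 6*2)*(-15 - M(2)) = (1 - 4)²/9 + (-1 + 6*2)*(-15 - 1*1) = (⅑)*(-3)² + (-1 + 12)*(-15 - 1) = (⅑)*9 + 11*(-16) = 1 - 176 = -175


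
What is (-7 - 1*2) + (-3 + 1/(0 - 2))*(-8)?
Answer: 19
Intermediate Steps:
(-7 - 1*2) + (-3 + 1/(0 - 2))*(-8) = (-7 - 2) + (-3 + 1/(-2))*(-8) = -9 + (-3 + 1*(-½))*(-8) = -9 + (-3 - ½)*(-8) = -9 - 7/2*(-8) = -9 + 28 = 19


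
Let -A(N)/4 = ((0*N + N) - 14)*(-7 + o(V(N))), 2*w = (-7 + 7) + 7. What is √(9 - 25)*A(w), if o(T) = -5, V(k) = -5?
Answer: -2016*I ≈ -2016.0*I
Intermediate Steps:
w = 7/2 (w = ((-7 + 7) + 7)/2 = (0 + 7)/2 = (½)*7 = 7/2 ≈ 3.5000)
A(N) = -672 + 48*N (A(N) = -4*((0*N + N) - 14)*(-7 - 5) = -4*((0 + N) - 14)*(-12) = -4*(N - 14)*(-12) = -4*(-14 + N)*(-12) = -4*(168 - 12*N) = -672 + 48*N)
√(9 - 25)*A(w) = √(9 - 25)*(-672 + 48*(7/2)) = √(-16)*(-672 + 168) = (4*I)*(-504) = -2016*I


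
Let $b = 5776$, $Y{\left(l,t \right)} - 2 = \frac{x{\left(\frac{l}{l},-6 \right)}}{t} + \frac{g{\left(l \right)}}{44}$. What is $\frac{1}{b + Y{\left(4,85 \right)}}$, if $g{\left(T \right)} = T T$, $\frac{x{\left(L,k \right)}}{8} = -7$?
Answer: $\frac{935}{5402154} \approx 0.00017308$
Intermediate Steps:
$x{\left(L,k \right)} = -56$ ($x{\left(L,k \right)} = 8 \left(-7\right) = -56$)
$g{\left(T \right)} = T^{2}$
$Y{\left(l,t \right)} = 2 - \frac{56}{t} + \frac{l^{2}}{44}$ ($Y{\left(l,t \right)} = 2 + \left(- \frac{56}{t} + \frac{l^{2}}{44}\right) = 2 - \frac{56}{t} + \frac{l^{2}}{44}$)
$\frac{1}{b + Y{\left(4,85 \right)}} = \frac{1}{5776 + \left(2 - \frac{56}{85} + \frac{4^{2}}{44}\right)} = \frac{1}{5776 + \left(2 - \frac{56}{85} + \frac{1}{44} \cdot 16\right)} = \frac{1}{5776 + \left(2 - \frac{56}{85} + \frac{4}{11}\right)} = \frac{1}{5776 + \frac{1594}{935}} = \frac{1}{\frac{5402154}{935}} = \frac{935}{5402154}$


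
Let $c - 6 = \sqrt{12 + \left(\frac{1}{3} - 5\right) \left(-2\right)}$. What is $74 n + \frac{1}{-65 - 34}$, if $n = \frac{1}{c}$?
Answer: $\frac{2996}{99} - \frac{148 \sqrt{3}}{11} \approx 6.9587$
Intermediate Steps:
$c = 6 + \frac{8 \sqrt{3}}{3}$ ($c = 6 + \sqrt{12 + \left(\frac{1}{3} - 5\right) \left(-2\right)} = 6 + \sqrt{12 - - \frac{28}{3}} = 6 + \sqrt{12 + \frac{28}{3}} = 6 + \sqrt{\frac{64}{3}} = 6 + \frac{8 \sqrt{3}}{3} \approx 10.619$)
$n = \frac{1}{6 + \frac{8 \sqrt{3}}{3}} \approx 0.094173$
$74 n + \frac{1}{-65 - 34} = 74 \left(\frac{9}{22} - \frac{2 \sqrt{3}}{11}\right) + \frac{1}{-65 - 34} = \left(\frac{333}{11} - \frac{148 \sqrt{3}}{11}\right) + \frac{1}{-99} = \left(\frac{333}{11} - \frac{148 \sqrt{3}}{11}\right) - \frac{1}{99} = \frac{2996}{99} - \frac{148 \sqrt{3}}{11}$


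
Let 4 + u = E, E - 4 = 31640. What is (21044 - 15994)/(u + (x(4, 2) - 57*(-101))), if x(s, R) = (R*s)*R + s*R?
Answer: 5050/37421 ≈ 0.13495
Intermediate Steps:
E = 31644 (E = 4 + 31640 = 31644)
x(s, R) = R*s + s*R² (x(s, R) = s*R² + R*s = R*s + s*R²)
u = 31640 (u = -4 + 31644 = 31640)
(21044 - 15994)/(u + (x(4, 2) - 57*(-101))) = (21044 - 15994)/(31640 + (2*4*(1 + 2) - 57*(-101))) = 5050/(31640 + (2*4*3 + 5757)) = 5050/(31640 + (24 + 5757)) = 5050/(31640 + 5781) = 5050/37421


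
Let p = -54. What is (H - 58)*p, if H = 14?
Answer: 2376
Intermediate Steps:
(H - 58)*p = (14 - 58)*(-54) = -44*(-54) = 2376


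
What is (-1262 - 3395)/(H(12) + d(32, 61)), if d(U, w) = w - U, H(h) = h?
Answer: -4657/41 ≈ -113.59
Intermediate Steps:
(-1262 - 3395)/(H(12) + d(32, 61)) = (-1262 - 3395)/(12 + (61 - 1*32)) = -4657/(12 + (61 - 32)) = -4657/(12 + 29) = -4657/41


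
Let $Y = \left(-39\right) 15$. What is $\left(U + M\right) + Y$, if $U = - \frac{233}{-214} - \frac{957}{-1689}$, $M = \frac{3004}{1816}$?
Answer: $- \frac{7954446092}{13674707} \approx -581.69$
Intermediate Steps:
$Y = -585$
$M = \frac{751}{454}$ ($M = 3004 \cdot \frac{1}{1816} = \frac{751}{454} \approx 1.6542$)
$U = \frac{199445}{120482}$ ($U = \left(-233\right) \left(- \frac{1}{214}\right) - - \frac{319}{563} = \frac{233}{214} + \frac{319}{563} = \frac{199445}{120482} \approx 1.6554$)
$\left(U + M\right) + Y = \left(\frac{199445}{120482} + \frac{751}{454}\right) - 585 = \frac{45257503}{13674707} - 585 = - \frac{7954446092}{13674707}$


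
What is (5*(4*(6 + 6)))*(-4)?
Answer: -960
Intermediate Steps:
(5*(4*(6 + 6)))*(-4) = (5*(4*12))*(-4) = (5*48)*(-4) = 240*(-4) = -960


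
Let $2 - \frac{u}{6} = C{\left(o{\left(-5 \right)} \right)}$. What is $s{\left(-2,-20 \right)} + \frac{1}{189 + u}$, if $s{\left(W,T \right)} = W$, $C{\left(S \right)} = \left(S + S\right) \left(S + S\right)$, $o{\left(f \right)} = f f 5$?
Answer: $- \frac{749599}{374799} \approx -2.0$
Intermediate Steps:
$o{\left(f \right)} = 5 f^{2}$ ($o{\left(f \right)} = f^{2} \cdot 5 = 5 f^{2}$)
$C{\left(S \right)} = 4 S^{2}$ ($C{\left(S \right)} = 2 S 2 S = 4 S^{2}$)
$u = -374988$ ($u = 12 - 6 \cdot 4 \left(5 \left(-5\right)^{2}\right)^{2} = 12 - 6 \cdot 4 \left(5 \cdot 25\right)^{2} = 12 - 6 \cdot 4 \cdot 125^{2} = 12 - 6 \cdot 4 \cdot 15625 = 12 - 375000 = -374988$)
$s{\left(-2,-20 \right)} + \frac{1}{189 + u} = -2 + \frac{1}{189 - 374988} = -2 + \frac{1}{-374799} = -2 - \frac{1}{374799} = - \frac{749599}{374799}$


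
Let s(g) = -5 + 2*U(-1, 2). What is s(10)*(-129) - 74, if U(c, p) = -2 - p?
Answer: 1603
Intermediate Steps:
s(g) = -13 (s(g) = -5 + 2*(-2 - 1*2) = -5 + 2*(-2 - 2) = -5 + 2*(-4) = -5 - 8 = -13)
s(10)*(-129) - 74 = -13*(-129) - 74 = 1677 - 74 = 1603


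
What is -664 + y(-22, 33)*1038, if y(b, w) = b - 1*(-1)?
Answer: -22462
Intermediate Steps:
y(b, w) = 1 + b (y(b, w) = b + 1 = 1 + b)
-664 + y(-22, 33)*1038 = -664 + (1 - 22)*1038 = -664 - 21*1038 = -664 - 21798 = -22462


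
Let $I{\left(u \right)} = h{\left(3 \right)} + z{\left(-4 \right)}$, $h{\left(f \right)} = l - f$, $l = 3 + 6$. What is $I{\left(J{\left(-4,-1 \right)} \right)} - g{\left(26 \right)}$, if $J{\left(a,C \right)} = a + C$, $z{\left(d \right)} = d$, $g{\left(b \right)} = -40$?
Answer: $42$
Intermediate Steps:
$l = 9$
$J{\left(a,C \right)} = C + a$
$h{\left(f \right)} = 9 - f$
$I{\left(u \right)} = 2$ ($I{\left(u \right)} = \left(9 - 3\right) - 4 = 6 - 4 = 2$)
$I{\left(J{\left(-4,-1 \right)} \right)} - g{\left(26 \right)} = 2 - -40 = 2 + 40 = 42$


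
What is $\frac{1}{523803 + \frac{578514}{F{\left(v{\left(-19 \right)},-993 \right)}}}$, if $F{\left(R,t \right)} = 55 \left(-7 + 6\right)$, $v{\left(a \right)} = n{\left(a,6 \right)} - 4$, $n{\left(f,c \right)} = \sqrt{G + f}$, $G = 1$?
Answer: $\frac{55}{28230651} \approx 1.9482 \cdot 10^{-6}$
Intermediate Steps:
$n{\left(f,c \right)} = \sqrt{1 + f}$
$v{\left(a \right)} = -4 + \sqrt{1 + a}$ ($v{\left(a \right)} = \sqrt{1 + a} - 4 = -4 + \sqrt{1 + a}$)
$F{\left(R,t \right)} = -55$ ($F{\left(R,t \right)} = 55 \left(-1\right) = -55$)
$\frac{1}{523803 + \frac{578514}{F{\left(v{\left(-19 \right)},-993 \right)}}} = \frac{1}{523803 + \frac{578514}{-55}} = \frac{1}{523803 + 578514 \left(- \frac{1}{55}\right)} = \frac{1}{523803 - \frac{578514}{55}} = \frac{1}{\frac{28230651}{55}} = \frac{55}{28230651}$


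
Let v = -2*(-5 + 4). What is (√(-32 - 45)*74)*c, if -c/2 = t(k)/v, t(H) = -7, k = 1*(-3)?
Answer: 518*I*√77 ≈ 4545.4*I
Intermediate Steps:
k = -3
v = 2 (v = -2*(-1) = 2)
c = 7 (c = -(-14)/2 = -2*(-7/2) = 7)
(√(-32 - 45)*74)*c = (√(-32 - 45)*74)*7 = (√(-77)*74)*7 = ((I*√77)*74)*7 = (74*I*√77)*7 = 518*I*√77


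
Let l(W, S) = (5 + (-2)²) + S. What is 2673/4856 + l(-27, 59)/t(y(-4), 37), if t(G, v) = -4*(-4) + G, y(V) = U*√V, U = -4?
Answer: 95917/24280 + 17*I/10 ≈ 3.9505 + 1.7*I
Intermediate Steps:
y(V) = -4*√V
t(G, v) = 16 + G
l(W, S) = 9 + S (l(W, S) = (5 + 4) + S = 9 + S)
2673/4856 + l(-27, 59)/t(y(-4), 37) = 2673/4856 + (9 + 59)/(16 - 8*I) = 2673*(1/4856) + 68/(16 - 8*I) = 2673/4856 + 68/(16 - 8*I) = 2673/4856 + 68*((16 + 8*I)/320) = 2673/4856 + 17*(16 + 8*I)/80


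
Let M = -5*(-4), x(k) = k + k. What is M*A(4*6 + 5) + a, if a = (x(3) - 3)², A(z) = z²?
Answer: 16829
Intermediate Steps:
x(k) = 2*k
a = 9 (a = (2*3 - 3)² = (6 - 3)² = 3² = 9)
M = 20
M*A(4*6 + 5) + a = 20*(4*6 + 5)² + 9 = 20*(24 + 5)² + 9 = 20*29² + 9 = 20*841 + 9 = 16820 + 9 = 16829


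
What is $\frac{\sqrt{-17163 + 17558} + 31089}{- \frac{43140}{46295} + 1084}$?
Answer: $\frac{287853051}{10028128} + \frac{9259 \sqrt{395}}{10028128} \approx 28.723$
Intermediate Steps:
$\frac{\sqrt{-17163 + 17558} + 31089}{- \frac{43140}{46295} + 1084} = \frac{\sqrt{395} + 31089}{\left(-43140\right) \frac{1}{46295} + 1084} = \frac{31089 + \sqrt{395}}{- \frac{8628}{9259} + 1084} = \frac{31089 + \sqrt{395}}{\frac{10028128}{9259}} = \left(31089 + \sqrt{395}\right) \frac{9259}{10028128} = \frac{287853051}{10028128} + \frac{9259 \sqrt{395}}{10028128}$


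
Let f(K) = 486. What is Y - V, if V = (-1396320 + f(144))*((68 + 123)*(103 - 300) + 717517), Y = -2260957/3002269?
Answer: 2849194046586810983/3002269 ≈ 9.4901e+11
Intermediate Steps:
Y = -2260957/3002269 (Y = -2260957*1/3002269 = -2260957/3002269 ≈ -0.75308)
V = -949013578260 (V = (-1396320 + 486)*((68 + 123)*(103 - 300) + 717517) = -1395834*(191*(-197) + 717517) = -1395834*(-37627 + 717517) = -1395834*679890 = -949013578260)
Y - V = -2260957/3002269 - 1*(-949013578260) = -2260957/3002269 + 949013578260 = 2849194046586810983/3002269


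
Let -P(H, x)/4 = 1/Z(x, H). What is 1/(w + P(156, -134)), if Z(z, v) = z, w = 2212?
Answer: 67/148206 ≈ 0.00045207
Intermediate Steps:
P(H, x) = -4/x
1/(w + P(156, -134)) = 1/(2212 - 4/(-134)) = 1/(2212 - 4*(-1/134)) = 1/(2212 + 2/67) = 1/(148206/67) = 67/148206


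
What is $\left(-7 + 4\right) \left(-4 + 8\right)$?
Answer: $-12$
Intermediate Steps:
$\left(-7 + 4\right) \left(-4 + 8\right) = \left(-3\right) 4 = -12$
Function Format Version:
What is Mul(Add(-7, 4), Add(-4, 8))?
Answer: -12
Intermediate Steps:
Mul(Add(-7, 4), Add(-4, 8)) = Mul(-3, 4) = -12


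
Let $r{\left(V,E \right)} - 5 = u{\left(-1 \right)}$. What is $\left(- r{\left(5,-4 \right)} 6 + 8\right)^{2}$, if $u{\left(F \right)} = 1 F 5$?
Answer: $64$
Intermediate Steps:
$u{\left(F \right)} = 5 F$ ($u{\left(F \right)} = F 5 = 5 F$)
$r{\left(V,E \right)} = 0$ ($r{\left(V,E \right)} = 5 + 5 \left(-1\right) = 5 - 5 = 0$)
$\left(- r{\left(5,-4 \right)} 6 + 8\right)^{2} = \left(\left(-1\right) 0 \cdot 6 + 8\right)^{2} = \left(0 \cdot 6 + 8\right)^{2} = \left(0 + 8\right)^{2} = 8^{2} = 64$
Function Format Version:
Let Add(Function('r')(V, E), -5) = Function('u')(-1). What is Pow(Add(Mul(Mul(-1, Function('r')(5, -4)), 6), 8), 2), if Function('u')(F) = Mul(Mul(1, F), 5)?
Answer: 64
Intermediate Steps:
Function('u')(F) = Mul(5, F) (Function('u')(F) = Mul(F, 5) = Mul(5, F))
Function('r')(V, E) = 0 (Function('r')(V, E) = Add(5, Mul(5, -1)) = Add(5, -5) = 0)
Pow(Add(Mul(Mul(-1, Function('r')(5, -4)), 6), 8), 2) = Pow(Add(Mul(Mul(-1, 0), 6), 8), 2) = Pow(Add(Mul(0, 6), 8), 2) = Pow(Add(0, 8), 2) = Pow(8, 2) = 64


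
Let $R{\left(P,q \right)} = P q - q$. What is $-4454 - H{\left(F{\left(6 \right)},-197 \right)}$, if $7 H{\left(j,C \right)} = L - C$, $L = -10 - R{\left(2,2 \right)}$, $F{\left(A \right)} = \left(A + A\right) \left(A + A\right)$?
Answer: $- \frac{31363}{7} \approx -4480.4$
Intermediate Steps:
$R{\left(P,q \right)} = - q + P q$
$F{\left(A \right)} = 4 A^{2}$ ($F{\left(A \right)} = 2 A 2 A = 4 A^{2}$)
$L = -12$ ($L = -10 - 2 \left(-1 + 2\right) = -10 - 2 \cdot 1 = -10 - 2 = -12$)
$H{\left(j,C \right)} = - \frac{12}{7} - \frac{C}{7}$ ($H{\left(j,C \right)} = \frac{-12 - C}{7} = - \frac{12}{7} - \frac{C}{7}$)
$-4454 - H{\left(F{\left(6 \right)},-197 \right)} = -4454 - \left(- \frac{12}{7} - - \frac{197}{7}\right) = -4454 - \left(- \frac{12}{7} + \frac{197}{7}\right) = -4454 - \frac{185}{7} = - \frac{31363}{7}$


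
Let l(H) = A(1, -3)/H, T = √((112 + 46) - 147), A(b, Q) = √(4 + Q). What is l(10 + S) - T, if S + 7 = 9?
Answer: 1/12 - √11 ≈ -3.2333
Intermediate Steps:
S = 2 (S = -7 + 9 = 2)
T = √11 (T = √(158 - 147) = √11 ≈ 3.3166)
l(H) = 1/H (l(H) = √(4 - 3)/H = √1/H = 1/H)
l(10 + S) - T = 1/(10 + 2) - √11 = 1/12 - √11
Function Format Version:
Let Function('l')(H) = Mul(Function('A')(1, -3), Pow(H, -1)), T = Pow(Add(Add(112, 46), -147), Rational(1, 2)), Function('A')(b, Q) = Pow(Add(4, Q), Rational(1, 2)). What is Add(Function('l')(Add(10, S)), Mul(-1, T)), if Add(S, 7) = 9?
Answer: Add(Rational(1, 12), Mul(-1, Pow(11, Rational(1, 2)))) ≈ -3.2333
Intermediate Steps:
S = 2 (S = Add(-7, 9) = 2)
T = Pow(11, Rational(1, 2)) (T = Pow(Add(158, -147), Rational(1, 2)) = Pow(11, Rational(1, 2)) ≈ 3.3166)
Function('l')(H) = Pow(H, -1) (Function('l')(H) = Mul(Pow(Add(4, -3), Rational(1, 2)), Pow(H, -1)) = Mul(Pow(1, Rational(1, 2)), Pow(H, -1)) = Mul(1, Pow(H, -1)) = Pow(H, -1))
Add(Function('l')(Add(10, S)), Mul(-1, T)) = Add(Pow(Add(10, 2), -1), Mul(-1, Pow(11, Rational(1, 2)))) = Add(Pow(12, -1), Mul(-1, Pow(11, Rational(1, 2)))) = Add(Rational(1, 12), Mul(-1, Pow(11, Rational(1, 2))))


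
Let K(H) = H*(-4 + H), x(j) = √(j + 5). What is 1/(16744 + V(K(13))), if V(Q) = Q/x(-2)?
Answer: 1288/21565921 - 3*√3/21565921 ≈ 5.9483e-5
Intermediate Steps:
x(j) = √(5 + j)
V(Q) = Q*√3/3 (V(Q) = Q/(√(5 - 2)) = Q/(√3) = Q*(√3/3) = Q*√3/3)
1/(16744 + V(K(13))) = 1/(16744 + (13*(-4 + 13))*√3/3) = 1/(16744 + (13*9)*√3/3) = 1/(16744 + (⅓)*117*√3) = 1/(16744 + 39*√3)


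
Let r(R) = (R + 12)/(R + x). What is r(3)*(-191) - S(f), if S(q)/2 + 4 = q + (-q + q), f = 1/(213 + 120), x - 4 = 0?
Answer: -935411/2331 ≈ -401.29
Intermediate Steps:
x = 4 (x = 4 + 0 = 4)
r(R) = (12 + R)/(4 + R) (r(R) = (R + 12)/(R + 4) = (12 + R)/(4 + R))
f = 1/333 ≈ 0.0030030
S(q) = -8 + 2*q (S(q) = -8 + 2*(q + (-q + q)) = -8 + 2*(q + 0) = -8 + 2*q)
r(3)*(-191) - S(f) = ((12 + 3)/(4 + 3))*(-191) - (-8 + 2*(1/333)) = (15/7)*(-191) - (-8 + 2/333) = ((⅐)*15)*(-191) - 1*(-2662/333) = (15/7)*(-191) + 2662/333 = -2865/7 + 2662/333 = -935411/2331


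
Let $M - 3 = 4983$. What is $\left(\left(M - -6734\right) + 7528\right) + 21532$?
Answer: $40780$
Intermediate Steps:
$M = 4986$ ($M = 3 + 4983 = 4986$)
$\left(\left(M - -6734\right) + 7528\right) + 21532 = \left(\left(4986 - -6734\right) + 7528\right) + 21532 = \left(\left(4986 + 6734\right) + 7528\right) + 21532 = \left(11720 + 7528\right) + 21532 = 19248 + 21532 = 40780$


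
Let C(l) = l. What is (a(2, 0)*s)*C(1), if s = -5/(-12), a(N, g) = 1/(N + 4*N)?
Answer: 1/24 ≈ 0.041667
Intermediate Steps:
a(N, g) = 1/(5*N)
s = 5/12 (s = -5*(-1/12) = 5/12 ≈ 0.41667)
(a(2, 0)*s)*C(1) = (((⅕)/2)*(5/12))*1 = (((⅕)*(½))*(5/12))*1 = ((⅒)*(5/12))*1 = (1/24)*1 = 1/24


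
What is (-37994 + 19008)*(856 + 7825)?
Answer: -164817466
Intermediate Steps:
(-37994 + 19008)*(856 + 7825) = -18986*8681 = -164817466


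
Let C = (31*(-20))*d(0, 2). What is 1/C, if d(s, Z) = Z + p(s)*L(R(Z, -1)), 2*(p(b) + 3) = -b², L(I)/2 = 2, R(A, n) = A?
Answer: 1/6200 ≈ 0.00016129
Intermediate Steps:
L(I) = 4 (L(I) = 2*2 = 4)
p(b) = -3 - b²/2 (p(b) = -3 + (-b²)/2 = -3 - b²/2)
d(s, Z) = -12 + Z - 2*s² (d(s, Z) = Z + (-3 - s²/2)*4 = Z + (-12 - 2*s²) = -12 + Z - 2*s²)
C = 6200 (C = (31*(-20))*(-12 + 2 - 2*0²) = -620*(-12 + 2 - 2*0) = -620*(-12 + 2 + 0) = -620*(-10) = 6200)
1/C = 1/6200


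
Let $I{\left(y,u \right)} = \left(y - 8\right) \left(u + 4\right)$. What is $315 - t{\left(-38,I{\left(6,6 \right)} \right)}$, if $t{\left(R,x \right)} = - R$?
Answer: $277$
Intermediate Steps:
$I{\left(y,u \right)} = \left(-8 + y\right) \left(4 + u\right)$
$315 - t{\left(-38,I{\left(6,6 \right)} \right)} = 315 - \left(-1\right) \left(-38\right) = 315 - 38 = 277$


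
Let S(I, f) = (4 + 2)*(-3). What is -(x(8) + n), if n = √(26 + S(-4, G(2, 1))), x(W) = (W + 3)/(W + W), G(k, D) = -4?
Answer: -11/16 - 2*√2 ≈ -3.5159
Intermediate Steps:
S(I, f) = -18 (S(I, f) = 6*(-3) = -18)
x(W) = (3 + W)/(2*W) (x(W) = (3 + W)/((2*W)) = (3 + W)*(1/(2*W)) = (3 + W)/(2*W))
n = 2*√2 (n = √(26 - 18) = √8 = 2*√2 ≈ 2.8284)
-(x(8) + n) = -((½)*(3 + 8)/8 + 2*√2) = -((½)*(⅛)*11 + 2*√2) = -(11/16 + 2*√2) = -11/16 - 2*√2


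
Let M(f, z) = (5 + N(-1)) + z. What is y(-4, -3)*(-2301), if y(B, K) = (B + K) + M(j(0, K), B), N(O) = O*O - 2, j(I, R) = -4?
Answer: 16107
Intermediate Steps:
N(O) = -2 + O² (N(O) = O² - 2 = -2 + O²)
M(f, z) = 4 + z (M(f, z) = (5 + (-2 + (-1)²)) + z = (5 + (-2 + 1)) + z = (5 - 1) + z = 4 + z)
y(B, K) = 4 + K + 2*B (y(B, K) = (B + K) + (4 + B) = 4 + K + 2*B)
y(-4, -3)*(-2301) = (4 - 3 + 2*(-4))*(-2301) = (4 - 3 - 8)*(-2301) = -7*(-2301) = 16107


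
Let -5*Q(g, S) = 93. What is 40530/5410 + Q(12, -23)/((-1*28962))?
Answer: 195655081/26114070 ≈ 7.4923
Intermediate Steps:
Q(g, S) = -93/5 (Q(g, S) = -⅕*93 = -93/5)
40530/5410 + Q(12, -23)/((-1*28962)) = 40530/5410 - 93/(5*((-1*28962))) = 40530*(1/5410) - 93/5/(-28962) = 4053/541 - 93/5*(-1/28962) = 4053/541 + 31/48270 = 195655081/26114070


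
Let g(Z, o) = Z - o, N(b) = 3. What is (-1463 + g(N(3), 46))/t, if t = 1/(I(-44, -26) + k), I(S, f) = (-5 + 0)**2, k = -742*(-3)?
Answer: -3390006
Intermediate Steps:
k = 2226
I(S, f) = 25 (I(S, f) = (-5)**2 = 25)
t = 1/2251 (t = 1/(25 + 2226) = 1/2251 ≈ 0.00044425)
(-1463 + g(N(3), 46))/t = (-1463 + (3 - 1*46))/(1/2251) = (-1463 + (3 - 46))*2251 = (-1463 - 43)*2251 = -1506*2251 = -3390006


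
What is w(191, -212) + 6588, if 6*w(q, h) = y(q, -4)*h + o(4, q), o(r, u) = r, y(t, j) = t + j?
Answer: -56/3 ≈ -18.667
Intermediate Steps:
y(t, j) = j + t
w(q, h) = ⅔ + h*(-4 + q)/6 (w(q, h) = ((-4 + q)*h + 4)/6 = (h*(-4 + q) + 4)/6 = (4 + h*(-4 + q))/6 = ⅔ + h*(-4 + q)/6)
w(191, -212) + 6588 = (⅔ + (⅙)*(-212)*(-4 + 191)) + 6588 = (⅔ + (⅙)*(-212)*187) + 6588 = (⅔ - 19822/3) + 6588 = -19820/3 + 6588 = -56/3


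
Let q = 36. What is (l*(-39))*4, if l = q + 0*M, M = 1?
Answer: -5616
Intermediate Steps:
l = 36 (l = 36 + 0*1 = 36 + 0 = 36)
(l*(-39))*4 = (36*(-39))*4 = -1404*4 = -5616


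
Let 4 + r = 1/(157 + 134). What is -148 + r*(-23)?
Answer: -16319/291 ≈ -56.079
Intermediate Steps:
r = -1163/291 (r = -4 + 1/(157 + 134) = -4 + 1/291 = -1163/291 ≈ -3.9966)
-148 + r*(-23) = -148 - 1163/291*(-23) = -148 + 26749/291 = -16319/291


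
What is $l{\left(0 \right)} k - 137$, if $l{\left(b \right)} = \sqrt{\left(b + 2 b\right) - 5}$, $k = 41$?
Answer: $-137 + 41 i \sqrt{5} \approx -137.0 + 91.679 i$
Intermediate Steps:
$l{\left(b \right)} = \sqrt{-5 + 3 b}$ ($l{\left(b \right)} = \sqrt{3 b - 5} = \sqrt{-5 + 3 b}$)
$l{\left(0 \right)} k - 137 = \sqrt{-5 + 3 \cdot 0} \cdot 41 - 137 = \sqrt{-5 + 0} \cdot 41 - 137 = \sqrt{-5} \cdot 41 - 137 = i \sqrt{5} \cdot 41 - 137 = 41 i \sqrt{5} - 137 = -137 + 41 i \sqrt{5}$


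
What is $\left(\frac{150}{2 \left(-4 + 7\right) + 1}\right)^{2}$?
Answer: $\frac{22500}{49} \approx 459.18$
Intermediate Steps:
$\left(\frac{150}{2 \left(-4 + 7\right) + 1}\right)^{2} = \left(\frac{150}{2 \cdot 3 + 1}\right)^{2} = \left(\frac{150}{6 + 1}\right)^{2} = \left(\frac{150}{7}\right)^{2} = \frac{22500}{49}$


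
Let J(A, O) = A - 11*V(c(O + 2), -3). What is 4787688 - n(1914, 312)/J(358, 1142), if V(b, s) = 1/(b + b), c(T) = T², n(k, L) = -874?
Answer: 407848099903768/85186815 ≈ 4.7877e+6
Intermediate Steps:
V(b, s) = 1/(2*b)
J(A, O) = A - 11/(2*(2 + O)²) (J(A, O) = A - 11/(2*((O + 2)²)) = A - 11/(2*((2 + O)²)) = A - 11/(2*(2 + O)²))
4787688 - n(1914, 312)/J(358, 1142) = 4787688 - (-874)/(358 - 11/(2*(2 + 1142)²)) = 4787688 - (-874)/(358 - 11/2/1144²) = 4787688 - (-874)/(358 - 11/2*1/1308736) = 4787688 - (-874)/(358 - 1/237952) = 4787688 - (-874)/85186815/237952 = 4787688 - (-874)*237952/85186815 = 4787688 - 1*(-207970048/85186815) = 4787688 + 207970048/85186815 = 407848099903768/85186815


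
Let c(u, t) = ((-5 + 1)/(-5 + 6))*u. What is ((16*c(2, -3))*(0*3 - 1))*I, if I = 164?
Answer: 20992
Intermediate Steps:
c(u, t) = -4*u (c(u, t) = (-4/1)*u = (-4*1)*u = -4*u)
((16*c(2, -3))*(0*3 - 1))*I = ((16*(-4*2))*(0*3 - 1))*164 = ((16*(-8))*(0 - 1))*164 = -128*(-1)*164 = 128*164 = 20992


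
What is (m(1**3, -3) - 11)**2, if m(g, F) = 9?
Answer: 4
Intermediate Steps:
(m(1**3, -3) - 11)**2 = (9 - 11)**2 = (-2)**2 = 4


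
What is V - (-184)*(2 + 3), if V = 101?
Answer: 1021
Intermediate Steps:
V - (-184)*(2 + 3) = 101 - (-184)*(2 + 3) = 101 - (-184)*5 = 101 - 92*(-10) = 101 + 920 = 1021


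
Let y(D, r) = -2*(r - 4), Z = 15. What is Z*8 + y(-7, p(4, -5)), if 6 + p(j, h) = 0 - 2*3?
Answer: 152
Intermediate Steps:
p(j, h) = -12 (p(j, h) = -6 + (0 - 2*3) = -6 + (0 - 6) = -6 - 6 = -12)
y(D, r) = 8 - 2*r (y(D, r) = -2*(-4 + r) = 8 - 2*r)
Z*8 + y(-7, p(4, -5)) = 15*8 + (8 - 2*(-12)) = 120 + (8 + 24) = 120 + 32 = 152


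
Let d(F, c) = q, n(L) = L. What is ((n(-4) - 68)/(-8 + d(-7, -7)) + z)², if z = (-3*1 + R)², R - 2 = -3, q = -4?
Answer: 484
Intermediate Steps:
d(F, c) = -4
R = -1 (R = 2 - 3 = -1)
z = 16 (z = (-3*1 - 1)² = (-3 - 1)² = (-4)² = 16)
((n(-4) - 68)/(-8 + d(-7, -7)) + z)² = ((-4 - 68)/(-8 - 4) + 16)² = (-72/(-12) + 16)² = (-72*(-1/12) + 16)² = (6 + 16)² = 22² = 484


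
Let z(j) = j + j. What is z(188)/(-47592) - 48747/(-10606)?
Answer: 289497421/63095094 ≈ 4.5883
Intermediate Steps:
z(j) = 2*j
z(188)/(-47592) - 48747/(-10606) = (2*188)/(-47592) - 48747/(-10606) = 376*(-1/47592) - 48747*(-1/10606) = -47/5949 + 48747/10606 = 289497421/63095094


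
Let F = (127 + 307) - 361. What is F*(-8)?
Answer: -584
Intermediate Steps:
F = 73 (F = 434 - 361 = 73)
F*(-8) = 73*(-8) = -584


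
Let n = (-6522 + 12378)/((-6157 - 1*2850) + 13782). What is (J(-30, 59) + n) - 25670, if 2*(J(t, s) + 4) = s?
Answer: -244893263/9550 ≈ -25643.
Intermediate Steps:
J(t, s) = -4 + s/2
n = 5856/4775 (n = 5856/((-6157 - 2850) + 13782) = 5856/(-9007 + 13782) = 5856/4775 ≈ 1.2264)
(J(-30, 59) + n) - 25670 = ((-4 + (½)*59) + 5856/4775) - 25670 = ((-4 + 59/2) + 5856/4775) - 25670 = (51/2 + 5856/4775) - 25670 = 255237/9550 - 25670 = -244893263/9550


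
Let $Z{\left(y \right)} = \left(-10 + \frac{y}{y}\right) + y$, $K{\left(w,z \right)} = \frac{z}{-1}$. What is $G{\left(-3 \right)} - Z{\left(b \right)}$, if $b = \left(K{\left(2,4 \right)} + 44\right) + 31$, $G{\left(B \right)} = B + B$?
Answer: $-68$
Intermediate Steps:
$K{\left(w,z \right)} = - z$ ($K{\left(w,z \right)} = z \left(-1\right) = - z$)
$G{\left(B \right)} = 2 B$
$b = 71$ ($b = \left(\left(-1\right) 4 + 44\right) + 31 = \left(-4 + 44\right) + 31 = 40 + 31 = 71$)
$Z{\left(y \right)} = -9 + y$ ($Z{\left(y \right)} = \left(-10 + 1\right) + y = -9 + y$)
$G{\left(-3 \right)} - Z{\left(b \right)} = 2 \left(-3\right) - \left(-9 + 71\right) = -6 - 62 = -68$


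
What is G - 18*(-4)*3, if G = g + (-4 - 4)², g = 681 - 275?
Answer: 686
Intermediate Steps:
g = 406
G = 470 (G = 406 + (-4 - 4)² = 406 + (-8)² = 406 + 64 = 470)
G - 18*(-4)*3 = 470 - 18*(-4)*3 = 470 - (-72)*3 = 470 - 1*(-216) = 470 + 216 = 686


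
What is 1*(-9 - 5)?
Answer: -14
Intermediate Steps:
1*(-9 - 5) = 1*(-14) = -14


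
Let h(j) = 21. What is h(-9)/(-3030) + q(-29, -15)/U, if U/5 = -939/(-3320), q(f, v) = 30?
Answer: 6704209/316130 ≈ 21.207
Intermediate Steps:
U = 939/664 (U = 5*(-939/(-3320)) = 5*(-939*(-1/3320)) = 5*(939/3320) = 939/664 ≈ 1.4142)
h(-9)/(-3030) + q(-29, -15)/U = 21/(-3030) + 30/(939/664) = 21*(-1/3030) + 30*(664/939) = -7/1010 + 6640/313 = 6704209/316130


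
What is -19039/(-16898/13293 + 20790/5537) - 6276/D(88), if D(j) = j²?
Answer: -13843211484075/1805589104 ≈ -7666.9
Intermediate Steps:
-19039/(-16898/13293 + 20790/5537) - 6276/D(88) = -19039/(-16898/13293 + 20790/5537) - 6276/(88²) = -19039/(-16898*1/13293 + 20790*(1/5537)) - 6276/7744 = -19039/(-2414/1899 + 2970/791) - 6276*1/7744 = -19039/3730556/1502109 - 1569/1936 = -19039*1502109/3730556 - 1569/1936 = -28598653251/3730556 - 1569/1936 = -13843211484075/1805589104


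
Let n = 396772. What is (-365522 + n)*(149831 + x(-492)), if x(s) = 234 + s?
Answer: 4674156250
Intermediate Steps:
(-365522 + n)*(149831 + x(-492)) = (-365522 + 396772)*(149831 + (234 - 492)) = 31250*(149831 - 258) = 31250*149573 = 4674156250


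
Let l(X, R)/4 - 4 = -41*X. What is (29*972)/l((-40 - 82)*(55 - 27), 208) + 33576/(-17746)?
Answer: -2288799249/1242752380 ≈ -1.8417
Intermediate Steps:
l(X, R) = 16 - 164*X (l(X, R) = 16 + 4*(-41*X) = 16 - 164*X)
(29*972)/l((-40 - 82)*(55 - 27), 208) + 33576/(-17746) = (29*972)/(16 - 164*(-40 - 82)*(55 - 27)) + 33576/(-17746) = 28188/(16 - (-20008)*28) + 33576*(-1/17746) = 28188/(16 - 164*(-3416)) - 16788/8873 = 28188/(16 + 560224) - 16788/8873 = 28188/560240 - 16788/8873 = 28188*(1/560240) - 16788/8873 = 7047/140060 - 16788/8873 = -2288799249/1242752380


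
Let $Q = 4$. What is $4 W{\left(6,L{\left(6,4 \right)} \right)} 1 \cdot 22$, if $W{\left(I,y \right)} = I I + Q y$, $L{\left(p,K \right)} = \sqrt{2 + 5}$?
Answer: $3168 + 352 \sqrt{7} \approx 4099.3$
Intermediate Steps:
$L{\left(p,K \right)} = \sqrt{7}$
$W{\left(I,y \right)} = I^{2} + 4 y$ ($W{\left(I,y \right)} = I I + 4 y = I^{2} + 4 y$)
$4 W{\left(6,L{\left(6,4 \right)} \right)} 1 \cdot 22 = 4 \left(6^{2} + 4 \sqrt{7}\right) 1 \cdot 22 = 4 \left(36 + 4 \sqrt{7}\right) 1 \cdot 22 = \left(144 + 16 \sqrt{7}\right) 1 \cdot 22 = \left(144 + 16 \sqrt{7}\right) 22 = 3168 + 352 \sqrt{7}$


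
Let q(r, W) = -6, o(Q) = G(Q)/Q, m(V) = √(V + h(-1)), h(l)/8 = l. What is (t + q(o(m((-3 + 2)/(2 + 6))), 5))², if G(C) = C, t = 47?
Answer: 1681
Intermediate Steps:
h(l) = 8*l
m(V) = √(-8 + V) (m(V) = √(V + 8*(-1)) = √(V - 8) = √(-8 + V))
o(Q) = 1 (o(Q) = Q/Q = 1)
(t + q(o(m((-3 + 2)/(2 + 6))), 5))² = (47 - 6)² = 41² = 1681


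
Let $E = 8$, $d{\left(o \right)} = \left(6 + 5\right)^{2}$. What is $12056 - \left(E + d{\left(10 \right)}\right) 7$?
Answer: $11153$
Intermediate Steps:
$d{\left(o \right)} = 121$ ($d{\left(o \right)} = 11^{2} = 121$)
$12056 - \left(E + d{\left(10 \right)}\right) 7 = 12056 - \left(8 + 121\right) 7 = 12056 - 129 \cdot 7 = 12056 - 903 = 11153$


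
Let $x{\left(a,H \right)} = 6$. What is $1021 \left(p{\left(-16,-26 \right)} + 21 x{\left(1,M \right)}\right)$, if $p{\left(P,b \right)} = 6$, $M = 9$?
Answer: $134772$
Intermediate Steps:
$1021 \left(p{\left(-16,-26 \right)} + 21 x{\left(1,M \right)}\right) = 1021 \left(6 + 21 \cdot 6\right) = 1021 \left(6 + 126\right) = 1021 \cdot 132 = 134772$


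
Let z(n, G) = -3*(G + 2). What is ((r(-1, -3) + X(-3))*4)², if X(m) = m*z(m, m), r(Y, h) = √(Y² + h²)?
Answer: 1456 - 288*√10 ≈ 545.26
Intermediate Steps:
z(n, G) = -6 - 3*G (z(n, G) = -3*(2 + G) = -6 - 3*G)
X(m) = m*(-6 - 3*m)
((r(-1, -3) + X(-3))*4)² = ((√((-1)² + (-3)²) - 3*(-3)*(2 - 3))*4)² = ((√(1 + 9) - 3*(-3)*(-1))*4)² = ((√10 - 9)*4)² = ((-9 + √10)*4)² = (-36 + 4*√10)²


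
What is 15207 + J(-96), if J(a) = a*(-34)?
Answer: 18471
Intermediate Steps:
J(a) = -34*a
15207 + J(-96) = 15207 - 34*(-96) = 15207 + 3264 = 18471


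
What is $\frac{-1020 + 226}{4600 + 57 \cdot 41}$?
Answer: $- \frac{794}{6937} \approx -0.11446$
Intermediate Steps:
$\frac{-1020 + 226}{4600 + 57 \cdot 41} = - \frac{794}{4600 + 2337} = - \frac{794}{6937}$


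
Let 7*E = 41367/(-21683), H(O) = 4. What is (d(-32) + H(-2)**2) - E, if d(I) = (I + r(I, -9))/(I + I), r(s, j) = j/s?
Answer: 5212337139/310847488 ≈ 16.768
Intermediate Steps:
d(I) = (I - 9/I)/(2*I) (d(I) = (I - 9/I)/(I + I) = (I - 9/I)/((2*I)) = (I - 9/I)*(1/(2*I)) = (I - 9/I)/(2*I))
E = -41367/151781 (E = (41367/(-21683))/7 = (41367*(-1/21683))/7 = (1/7)*(-41367/21683) = -41367/151781 ≈ -0.27254)
(d(-32) + H(-2)**2) - E = ((1/2)*(-9 + (-32)**2)/(-32)**2 + 4**2) - 1*(-41367/151781) = ((1/2)*(1/1024)*(-9 + 1024) + 16) + 41367/151781 = ((1/2)*(1/1024)*1015 + 16) + 41367/151781 = (1015/2048 + 16) + 41367/151781 = 33783/2048 + 41367/151781 = 5212337139/310847488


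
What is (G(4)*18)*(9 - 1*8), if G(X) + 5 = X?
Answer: -18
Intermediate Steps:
G(X) = -5 + X
(G(4)*18)*(9 - 1*8) = ((-5 + 4)*18)*(9 - 1*8) = (-1*18)*(9 - 8) = -18*1 = -18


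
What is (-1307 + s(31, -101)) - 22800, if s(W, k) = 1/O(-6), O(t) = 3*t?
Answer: -433927/18 ≈ -24107.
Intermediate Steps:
s(W, k) = -1/18 (s(W, k) = 1/(3*(-6)) = 1/(-18) = -1/18)
(-1307 + s(31, -101)) - 22800 = (-1307 - 1/18) - 22800 = -23527/18 - 22800 = -433927/18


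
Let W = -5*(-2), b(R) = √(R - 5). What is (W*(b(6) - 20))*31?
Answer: -5890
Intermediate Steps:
b(R) = √(-5 + R)
W = 10
(W*(b(6) - 20))*31 = (10*(√(-5 + 6) - 20))*31 = (10*(√1 - 20))*31 = (10*(1 - 20))*31 = (10*(-19))*31 = -190*31 = -5890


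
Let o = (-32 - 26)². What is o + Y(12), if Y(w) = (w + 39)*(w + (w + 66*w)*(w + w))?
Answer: 988072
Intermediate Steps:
Y(w) = (39 + w)*(w + 134*w²) (Y(w) = (39 + w)*(w + (67*w)*(2*w)) = (39 + w)*(w + 134*w²))
o = 3364 (o = (-58)² = 3364)
o + Y(12) = 3364 + 12*(39 + 134*12² + 5227*12) = 3364 + 12*(39 + 134*144 + 62724) = 3364 + 12*(39 + 19296 + 62724) = 3364 + 12*82059 = 3364 + 984708 = 988072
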